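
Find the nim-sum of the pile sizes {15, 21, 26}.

0

Write each in binary and XOR column by column:
  01111  (15)
  10101  (21)
  11010  (26)
  -----
  00000  (0)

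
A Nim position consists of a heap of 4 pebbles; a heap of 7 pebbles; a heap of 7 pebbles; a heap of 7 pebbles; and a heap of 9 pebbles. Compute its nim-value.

10

Nim-sum: 4 XOR 7 XOR 7 XOR 7 XOR 9 = 10.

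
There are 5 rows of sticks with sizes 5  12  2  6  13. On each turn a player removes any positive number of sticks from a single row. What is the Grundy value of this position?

0

Compute the nim-sum pairwise:
5 ^ 12 = 9
9 ^ 2 = 11
11 ^ 6 = 13
13 ^ 13 = 0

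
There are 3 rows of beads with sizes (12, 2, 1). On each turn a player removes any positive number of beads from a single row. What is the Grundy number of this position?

15

Write each in binary and XOR column by column:
  1100  (12)
  0010  (2)
  0001  (1)
  ----
  1111  (15)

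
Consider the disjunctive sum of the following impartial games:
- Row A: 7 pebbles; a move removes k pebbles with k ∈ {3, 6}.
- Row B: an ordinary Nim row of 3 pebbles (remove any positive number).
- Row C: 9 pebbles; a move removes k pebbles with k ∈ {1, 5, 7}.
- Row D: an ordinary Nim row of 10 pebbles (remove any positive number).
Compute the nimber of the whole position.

Build the Grundy sequence for row A with g(k) = mex{g(k−s) : s ∈ {3, 6}, s ≤ k}:
k:     0  1  2  3  4  5  6  7
g(k):  0  0  0  1  1  1  2  2
So g(7) = 2.
Row B is a plain Nim row of size 3, so its Grundy value is 3.
Grundy values for row C (subtraction set {1, 5, 7}):
k:     0  1  2  3  4  5  6  7  8  9
g(k):  0  1  0  1  0  1  0  1  0  1
So g(9) = 1.
Row D is a plain Nim row of size 10, so its Grundy value is 10.
The value of a disjunctive sum is the nim-sum of the parts.
Combined value = 2 XOR 3 XOR 1 XOR 10 = 10.

10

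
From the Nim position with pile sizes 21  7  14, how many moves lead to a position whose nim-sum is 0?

Bitwise XOR of the heap sizes:
  10101  (21)
  00111  (7)
  01110  (14)
  -----
  11100  (28)
The overall nim-sum is X = 28. A pile of size p has a winning move iff p XOR X < p (reduce it to p XOR X).
  21: 21 XOR 28 = 9 < 21 — winning move (to 9).
  7: 7 XOR 28 = 27 ≥ 7 — no move.
  14: 14 XOR 28 = 18 ≥ 14 — no move.
That gives 1 winning move.

1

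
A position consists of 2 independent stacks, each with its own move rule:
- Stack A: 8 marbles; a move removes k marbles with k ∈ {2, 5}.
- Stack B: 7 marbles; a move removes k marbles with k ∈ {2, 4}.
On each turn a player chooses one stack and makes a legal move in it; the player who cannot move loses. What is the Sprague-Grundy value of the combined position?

0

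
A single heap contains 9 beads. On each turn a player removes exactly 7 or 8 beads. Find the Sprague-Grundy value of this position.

1

Build the Grundy sequence with g(k) = mex{g(k−s) : s ∈ {7, 8}, s ≤ k}:
k:     0  1  2  3  4  5  6  7  8  9
g(k):  0  0  0  0  0  0  0  1  1  1
So g(9) = 1.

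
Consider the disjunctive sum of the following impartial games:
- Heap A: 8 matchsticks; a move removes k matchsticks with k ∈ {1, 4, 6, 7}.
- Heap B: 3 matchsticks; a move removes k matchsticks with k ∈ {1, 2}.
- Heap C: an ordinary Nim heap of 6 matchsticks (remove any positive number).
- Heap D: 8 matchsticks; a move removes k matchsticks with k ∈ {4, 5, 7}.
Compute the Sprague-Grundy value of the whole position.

7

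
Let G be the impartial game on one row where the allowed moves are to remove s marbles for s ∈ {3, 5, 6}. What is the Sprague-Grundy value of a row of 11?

0

Compute g(0), g(1), … for moves {3, 5, 6}:
k:     0  1  2  3  4  5  6  7  8  9 10 11
g(k):  0  0  0  1  1  1  2  2  2  0  0  0
So g(11) = 0.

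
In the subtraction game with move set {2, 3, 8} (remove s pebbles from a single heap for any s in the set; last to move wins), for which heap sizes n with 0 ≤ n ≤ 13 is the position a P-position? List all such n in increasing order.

0, 1, 5, 6, 10, 11

Grundy values for subtraction set {2, 3, 8}:
g(0) = mex{} = 0
g(1) = mex{} = 0
g(2) = mex{0} = 1
g(3) = mex{0} = 1
g(4) = mex{0,1} = 2
g(5) = mex{1} = 0
g(6) = mex{1,2} = 0
g(7) = mex{0,2} = 1
g(8) = mex{0} = 1
g(9) = mex{0,1} = 2
g(10) = mex{1} = 0
g(11) = mex{1,2} = 0
g(12) = mex{0,2} = 1
g(13) = mex{0} = 1
The P-positions (g = 0) in 0..13 are 0, 1, 5, 6, 10, 11.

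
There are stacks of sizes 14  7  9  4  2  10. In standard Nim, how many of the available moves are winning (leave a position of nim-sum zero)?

3

Bitwise XOR of the heap sizes:
  1110  (14)
  0111  (7)
  1001  (9)
  0100  (4)
  0010  (2)
  1010  (10)
  ----
  1100  (12)
The overall nim-sum is X = 12. A stack of size p has a winning move iff p XOR X < p (reduce it to p XOR X).
  14: 14 XOR 12 = 2 < 14 — winning move (to 2).
  7: 7 XOR 12 = 11 ≥ 7 — no move.
  9: 9 XOR 12 = 5 < 9 — winning move (to 5).
  4: 4 XOR 12 = 8 ≥ 4 — no move.
  2: 2 XOR 12 = 14 ≥ 2 — no move.
  10: 10 XOR 12 = 6 < 10 — winning move (to 6).
That gives 3 winning moves.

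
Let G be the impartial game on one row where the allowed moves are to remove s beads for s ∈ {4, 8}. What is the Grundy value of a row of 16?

Grundy values for subtraction set {4, 8}:
k:     0  1  2  3  4  5  6  7  8  9 10 11 12 13 14 15 16
g(k):  0  0  0  0  1  1  1  1  2  2  2  2  0  0  0  0  1
So g(16) = 1.

1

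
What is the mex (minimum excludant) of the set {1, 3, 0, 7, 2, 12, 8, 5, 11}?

4

The values 0, 1, 2, 3 are all present; 4 is the first non-negative integer missing from the set.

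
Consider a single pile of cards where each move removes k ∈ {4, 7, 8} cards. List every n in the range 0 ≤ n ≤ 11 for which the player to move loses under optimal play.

0, 1, 2, 3

Grundy values for subtraction set {4, 7, 8}:
g(0) = mex{} = 0
g(1) = mex{} = 0
g(2) = mex{} = 0
g(3) = mex{} = 0
g(4) = mex{0} = 1
g(5) = mex{0} = 1
g(6) = mex{0} = 1
g(7) = mex{0} = 1
g(8) = mex{0,1} = 2
g(9) = mex{0,1} = 2
g(10) = mex{0,1} = 2
g(11) = mex{0,1} = 2
The P-positions (g = 0) in 0..11 are 0, 1, 2, 3.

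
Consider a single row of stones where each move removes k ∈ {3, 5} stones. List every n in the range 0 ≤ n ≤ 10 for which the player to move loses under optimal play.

0, 1, 2, 8, 9, 10

Build the Grundy sequence with g(k) = mex{g(k−s) : s ∈ {3, 5}, s ≤ k}:
k:     0  1  2  3  4  5  6  7  8  9 10
g(k):  0  0  0  1  1  1  2  2  0  0  0
The P-positions (g = 0) in 0..10 are 0, 1, 2, 8, 9, 10.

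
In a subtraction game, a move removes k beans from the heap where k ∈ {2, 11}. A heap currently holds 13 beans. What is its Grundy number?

Compute g(0), g(1), … for moves {2, 11}:
g(0) = mex{} = 0
g(1) = mex{} = 0
g(2) = mex{0} = 1
g(3) = mex{0} = 1
g(4) = mex{1} = 0
g(5) = mex{1} = 0
g(6) = mex{0} = 1
g(7) = mex{0} = 1
g(8) = mex{1} = 0
g(9) = mex{1} = 0
g(10) = mex{0} = 1
g(11) = mex{0} = 1
g(12) = mex{0,1} = 2
g(13) = mex{1} = 0
So g(13) = 0.

0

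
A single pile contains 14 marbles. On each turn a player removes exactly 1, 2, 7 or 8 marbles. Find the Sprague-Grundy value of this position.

Build the Grundy sequence with g(k) = mex{g(k−s) : s ∈ {1, 2, 7, 8}, s ≤ k}:
k:     0  1  2  3  4  5  6  7  8  9 10 11 12 13 14
g(k):  0  1  2  0  1  2  0  1  2  0  1  2  0  1  2
So g(14) = 2.

2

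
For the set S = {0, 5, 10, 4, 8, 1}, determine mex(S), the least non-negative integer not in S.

The values 0, 1 are all present; 2 is the first non-negative integer missing from the set.

2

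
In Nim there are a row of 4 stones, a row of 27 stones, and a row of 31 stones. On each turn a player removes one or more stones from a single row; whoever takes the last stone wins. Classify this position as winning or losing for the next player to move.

Losing position

Nim-sum: 4 ⊕ 27 ⊕ 31 = 0.
The nim-sum is 0, so this is a P-position: the player to move is in a losing position under optimal play.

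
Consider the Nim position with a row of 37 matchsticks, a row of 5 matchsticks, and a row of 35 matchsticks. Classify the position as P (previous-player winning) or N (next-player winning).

N-position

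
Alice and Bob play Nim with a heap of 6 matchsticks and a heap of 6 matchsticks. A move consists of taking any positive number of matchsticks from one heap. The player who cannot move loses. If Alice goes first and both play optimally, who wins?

Bob wins

Compute the nim-sum pairwise:
6 XOR 6 = 0
The nim-sum is 0, so this is a P-position: the player to move is in a losing position under optimal play; Alice is about to move from it and so loses — Bob wins.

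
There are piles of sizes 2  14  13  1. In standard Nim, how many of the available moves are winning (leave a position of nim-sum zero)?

Write each in binary and XOR column by column:
  0010  (2)
  1110  (14)
  1101  (13)
  0001  (1)
  ----
  0000  (0)
The nim-sum is already 0, so every move leaves a nonzero nim-sum — there are no winning moves.

0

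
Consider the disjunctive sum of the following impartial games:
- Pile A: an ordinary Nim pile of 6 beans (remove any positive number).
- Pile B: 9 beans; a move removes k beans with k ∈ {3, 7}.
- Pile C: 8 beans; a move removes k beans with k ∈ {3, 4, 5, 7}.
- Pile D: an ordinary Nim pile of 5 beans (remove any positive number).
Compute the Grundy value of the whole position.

0

Pile A is a plain Nim pile of size 6, so its Grundy value is 6.
Grundy values for pile B (subtraction set {3, 7}):
g(0) = mex{} = 0
g(1) = mex{} = 0
g(2) = mex{} = 0
g(3) = mex{0} = 1
g(4) = mex{0} = 1
g(5) = mex{0} = 1
g(6) = mex{1} = 0
g(7) = mex{0,1} = 2
g(8) = mex{0,1} = 2
g(9) = mex{0} = 1
So g(9) = 1.
Grundy values for pile C (subtraction set {3, 4, 5, 7}):
k:     0  1  2  3  4  5  6  7  8
g(k):  0  0  0  1  1  1  2  2  2
So g(8) = 2.
Pile D is a plain Nim pile of size 5, so its Grundy value is 5.
By the Sprague-Grundy theorem, the Grundy value of a sum of independent games is the XOR of the component values.
Combined value = 6 ⊕ 1 ⊕ 2 ⊕ 5 = 0.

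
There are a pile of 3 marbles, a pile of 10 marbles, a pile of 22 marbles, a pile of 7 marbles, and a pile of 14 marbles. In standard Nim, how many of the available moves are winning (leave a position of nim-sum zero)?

1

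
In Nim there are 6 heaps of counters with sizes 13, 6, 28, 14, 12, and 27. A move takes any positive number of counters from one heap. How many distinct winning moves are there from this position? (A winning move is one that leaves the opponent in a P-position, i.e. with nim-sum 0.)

5

Compute the nim-sum pairwise:
13 XOR 6 = 11
11 XOR 28 = 23
23 XOR 14 = 25
25 XOR 12 = 21
21 XOR 27 = 14
The overall nim-sum is X = 14. A heap of size p has a winning move iff p XOR X < p (reduce it to p XOR X).
  13: 13 XOR 14 = 3 < 13 — winning move (to 3).
  6: 6 XOR 14 = 8 ≥ 6 — no move.
  28: 28 XOR 14 = 18 < 28 — winning move (to 18).
  14: 14 XOR 14 = 0 < 14 — winning move (to 0).
  12: 12 XOR 14 = 2 < 12 — winning move (to 2).
  27: 27 XOR 14 = 21 < 27 — winning move (to 21).
That gives 5 winning moves.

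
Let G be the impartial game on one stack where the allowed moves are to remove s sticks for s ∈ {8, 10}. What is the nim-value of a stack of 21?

Grundy values for subtraction set {8, 10}:
k:     0  1  2  3  4  5  6  7  8  9 10 11 12 13 14 15 16 17 18 19 20 21
g(k):  0  0  0  0  0  0  0  0  1  1  1  1  1  1  1  1  2  2  0  0  0  0
So g(21) = 0.

0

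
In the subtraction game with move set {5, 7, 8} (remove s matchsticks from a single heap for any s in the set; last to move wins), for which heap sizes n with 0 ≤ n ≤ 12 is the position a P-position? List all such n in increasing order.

0, 1, 2, 3, 4

Compute g(0), g(1), … for moves {5, 7, 8}:
g(0) = mex{} = 0
g(1) = mex{} = 0
g(2) = mex{} = 0
g(3) = mex{} = 0
g(4) = mex{} = 0
g(5) = mex{0} = 1
g(6) = mex{0} = 1
g(7) = mex{0} = 1
g(8) = mex{0} = 1
g(9) = mex{0} = 1
g(10) = mex{0,1} = 2
g(11) = mex{0,1} = 2
g(12) = mex{0,1} = 2
The P-positions (g = 0) in 0..12 are 0, 1, 2, 3, 4.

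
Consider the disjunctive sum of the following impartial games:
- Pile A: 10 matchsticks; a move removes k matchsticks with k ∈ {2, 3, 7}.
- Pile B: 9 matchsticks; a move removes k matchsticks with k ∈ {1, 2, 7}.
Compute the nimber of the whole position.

For pile A, compute g(0), g(1), … with moves {2, 3, 7}:
g(0) = mex{} = 0
g(1) = mex{} = 0
g(2) = mex{0} = 1
g(3) = mex{0} = 1
g(4) = mex{0,1} = 2
g(5) = mex{1} = 0
g(6) = mex{1,2} = 0
g(7) = mex{0,2} = 1
g(8) = mex{0} = 1
g(9) = mex{0,1} = 2
g(10) = mex{1} = 0
So g(10) = 0.
For pile B, compute g(0), g(1), … with moves {1, 2, 7}:
k:     0  1  2  3  4  5  6  7  8  9
g(k):  0  1  2  0  1  2  0  1  2  0
So g(9) = 0.
By the Sprague-Grundy theorem, the Grundy value of a sum of independent games is the XOR of the component values.
Combined value = 0 XOR 0 = 0.

0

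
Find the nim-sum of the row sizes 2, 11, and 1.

8

Bitwise XOR of the heap sizes:
  0010  (2)
  1011  (11)
  0001  (1)
  ----
  1000  (8)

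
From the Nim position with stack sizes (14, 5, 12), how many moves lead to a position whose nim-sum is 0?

3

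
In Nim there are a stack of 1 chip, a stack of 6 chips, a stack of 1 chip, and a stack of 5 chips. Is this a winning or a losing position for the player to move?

Winning position

In binary:
  001  (1)
  110  (6)
  001  (1)
  101  (5)
  ---
  011  (3)
The nim-sum is 3 ≠ 0, so this is an N-position: the player to move can win.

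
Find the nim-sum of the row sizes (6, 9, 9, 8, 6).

8

Nim-sum: 6 ⊕ 9 ⊕ 9 ⊕ 8 ⊕ 6 = 8.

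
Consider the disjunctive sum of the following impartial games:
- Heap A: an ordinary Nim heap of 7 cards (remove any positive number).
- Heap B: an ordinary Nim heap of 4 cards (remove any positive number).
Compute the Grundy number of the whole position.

3

Heap A is a plain Nim heap of size 7, so its Grundy value is 7.
Heap B is a plain Nim heap of size 4, so its Grundy value is 4.
By the Sprague-Grundy theorem, the Grundy value of a sum of independent games is the XOR of the component values.
Combined value = 7 ⊕ 4 = 3.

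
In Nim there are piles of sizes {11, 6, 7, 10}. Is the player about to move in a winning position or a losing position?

Nim-sum: 11 ^ 6 ^ 7 ^ 10 = 0.
The nim-sum is 0, so this is a P-position: the player to move is in a losing position under optimal play.

Losing position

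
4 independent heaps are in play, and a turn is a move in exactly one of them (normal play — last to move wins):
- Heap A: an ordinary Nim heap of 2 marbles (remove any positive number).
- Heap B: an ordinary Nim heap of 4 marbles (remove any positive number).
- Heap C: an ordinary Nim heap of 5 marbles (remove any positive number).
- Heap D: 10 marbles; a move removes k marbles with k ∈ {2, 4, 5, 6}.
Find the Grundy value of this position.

Heap A is a plain Nim heap of size 2, so its Grundy value is 2.
Heap B is a plain Nim heap of size 4, so its Grundy value is 4.
Heap C is a plain Nim heap of size 5, so its Grundy value is 5.
Build the Grundy sequence for heap D with g(k) = mex{g(k−s) : s ∈ {2, 4, 5, 6}, s ≤ k}:
k:     0  1  2  3  4  5  6  7  8  9 10
g(k):  0  0  1  1  2  2  3  3  0  0  1
So g(10) = 1.
By the Sprague-Grundy theorem, the Grundy value of a sum of independent games is the XOR of the component values.
Combined value = 2 XOR 4 XOR 5 XOR 1 = 2.

2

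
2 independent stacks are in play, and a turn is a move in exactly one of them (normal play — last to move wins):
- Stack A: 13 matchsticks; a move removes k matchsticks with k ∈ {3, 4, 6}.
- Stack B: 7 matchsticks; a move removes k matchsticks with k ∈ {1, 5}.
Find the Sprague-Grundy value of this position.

0

Grundy values for stack A (subtraction set {3, 4, 6}):
k:     0  1  2  3  4  5  6  7  8  9 10 11 12 13
g(k):  0  0  0  1  1  1  2  2  2  0  0  0  1  1
So g(13) = 1.
Grundy values for stack B (subtraction set {1, 5}):
k:     0  1  2  3  4  5  6  7
g(k):  0  1  0  1  0  1  0  1
So g(7) = 1.
The value of a disjunctive sum is the nim-sum of the parts.
Combined value = 1 ⊕ 1 = 0.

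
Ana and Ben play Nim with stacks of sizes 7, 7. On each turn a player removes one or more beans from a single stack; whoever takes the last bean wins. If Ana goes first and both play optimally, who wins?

Ben wins

Compute the nim-sum pairwise:
7 ⊕ 7 = 0
The nim-sum is 0, so this is a P-position: the player to move is in a losing position under optimal play; Ana is about to move from it and so loses — Ben wins.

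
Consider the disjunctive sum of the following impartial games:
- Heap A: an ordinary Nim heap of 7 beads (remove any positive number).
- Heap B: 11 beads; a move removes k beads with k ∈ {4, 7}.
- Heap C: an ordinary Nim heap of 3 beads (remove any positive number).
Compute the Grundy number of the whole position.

Heap A is a plain Nim heap of size 7, so its Grundy value is 7.
For heap B, compute g(0), g(1), … with moves {4, 7}:
g(0) = mex{} = 0
g(1) = mex{} = 0
g(2) = mex{} = 0
g(3) = mex{} = 0
g(4) = mex{0} = 1
g(5) = mex{0} = 1
g(6) = mex{0} = 1
g(7) = mex{0} = 1
g(8) = mex{0,1} = 2
g(9) = mex{0,1} = 2
g(10) = mex{0,1} = 2
g(11) = mex{1} = 0
So g(11) = 0.
Heap C is a plain Nim heap of size 3, so its Grundy value is 3.
By the Sprague-Grundy theorem, the Grundy value of a sum of independent games is the XOR of the component values.
Combined value = 7 ⊕ 0 ⊕ 3 = 4.

4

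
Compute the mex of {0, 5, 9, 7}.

1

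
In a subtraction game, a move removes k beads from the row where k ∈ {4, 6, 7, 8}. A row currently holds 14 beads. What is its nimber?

0

Compute g(0), g(1), … for moves {4, 6, 7, 8}:
k:     0  1  2  3  4  5  6  7  8  9 10 11 12 13 14
g(k):  0  0  0  0  1  1  1  1  2  2  2  2  0  0  0
So g(14) = 0.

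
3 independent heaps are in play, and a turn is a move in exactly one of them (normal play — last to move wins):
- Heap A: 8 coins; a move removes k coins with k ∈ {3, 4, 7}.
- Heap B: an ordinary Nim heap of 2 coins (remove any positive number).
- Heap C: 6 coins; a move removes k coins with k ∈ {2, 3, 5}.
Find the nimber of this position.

For heap A, compute g(0), g(1), … with moves {3, 4, 7}:
g(0) = mex{} = 0
g(1) = mex{} = 0
g(2) = mex{} = 0
g(3) = mex{0} = 1
g(4) = mex{0} = 1
g(5) = mex{0} = 1
g(6) = mex{0,1} = 2
g(7) = mex{0,1} = 2
g(8) = mex{0,1} = 2
So g(8) = 2.
Heap B is a plain Nim heap of size 2, so its Grundy value is 2.
For heap C, compute g(0), g(1), … with moves {2, 3, 5}:
k:     0  1  2  3  4  5  6
g(k):  0  0  1  1  2  2  3
So g(6) = 3.
The value of a disjunctive sum is the nim-sum of the parts.
Combined value = 2 XOR 2 XOR 3 = 3.

3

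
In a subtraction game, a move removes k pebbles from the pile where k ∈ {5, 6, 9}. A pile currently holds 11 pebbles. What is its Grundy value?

2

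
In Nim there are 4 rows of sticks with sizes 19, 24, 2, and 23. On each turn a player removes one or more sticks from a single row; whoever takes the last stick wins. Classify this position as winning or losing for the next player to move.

Winning position

Compute the nim-sum pairwise:
19 XOR 24 = 11
11 XOR 2 = 9
9 XOR 23 = 30
The nim-sum is 30 ≠ 0, so this is an N-position: the player to move can win.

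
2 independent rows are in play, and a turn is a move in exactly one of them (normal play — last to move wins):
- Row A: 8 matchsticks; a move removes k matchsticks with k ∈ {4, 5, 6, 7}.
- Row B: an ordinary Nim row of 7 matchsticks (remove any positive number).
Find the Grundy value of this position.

For row A, compute g(0), g(1), … with moves {4, 5, 6, 7}:
g(0) = mex{} = 0
g(1) = mex{} = 0
g(2) = mex{} = 0
g(3) = mex{} = 0
g(4) = mex{0} = 1
g(5) = mex{0} = 1
g(6) = mex{0} = 1
g(7) = mex{0} = 1
g(8) = mex{0,1} = 2
So g(8) = 2.
Row B is a plain Nim row of size 7, so its Grundy value is 7.
By the Sprague-Grundy theorem, the Grundy value of a sum of independent games is the XOR of the component values.
Combined value = 2 XOR 7 = 5.

5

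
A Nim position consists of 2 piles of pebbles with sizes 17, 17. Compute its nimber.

In binary:
  10001  (17)
  10001  (17)
  -----
  00000  (0)

0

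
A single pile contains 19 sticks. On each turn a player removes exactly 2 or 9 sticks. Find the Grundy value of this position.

0

Compute g(0), g(1), … for moves {2, 9}:
k:     0  1  2  3  4  5  6  7  8  9 10 11 12 13 14 15 16 17 18 19
g(k):  0  0  1  1  0  0  1  1  0  2  1  0  0  1  1  0  0  1  1  0
So g(19) = 0.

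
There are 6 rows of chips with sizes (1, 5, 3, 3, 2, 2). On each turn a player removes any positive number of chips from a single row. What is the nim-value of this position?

Bitwise XOR of the heap sizes:
  001  (1)
  101  (5)
  011  (3)
  011  (3)
  010  (2)
  010  (2)
  ---
  100  (4)

4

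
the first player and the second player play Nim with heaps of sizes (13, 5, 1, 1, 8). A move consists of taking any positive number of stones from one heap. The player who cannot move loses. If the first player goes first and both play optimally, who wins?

the second player wins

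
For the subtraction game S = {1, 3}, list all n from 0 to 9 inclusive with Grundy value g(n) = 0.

0, 2, 4, 6, 8

Build the Grundy sequence with g(k) = mex{g(k−s) : s ∈ {1, 3}, s ≤ k}:
k:     0  1  2  3  4  5  6  7  8  9
g(k):  0  1  0  1  0  1  0  1  0  1
The P-positions (g = 0) in 0..9 are 0, 2, 4, 6, 8.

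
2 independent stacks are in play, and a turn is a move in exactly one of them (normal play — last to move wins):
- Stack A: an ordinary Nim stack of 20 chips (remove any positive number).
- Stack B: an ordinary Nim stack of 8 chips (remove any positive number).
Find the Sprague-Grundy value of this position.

28

Stack A is a plain Nim stack of size 20, so its Grundy value is 20.
Stack B is a plain Nim stack of size 8, so its Grundy value is 8.
By the Sprague-Grundy theorem, the Grundy value of a sum of independent games is the XOR of the component values.
Combined value = 20 ⊕ 8 = 28.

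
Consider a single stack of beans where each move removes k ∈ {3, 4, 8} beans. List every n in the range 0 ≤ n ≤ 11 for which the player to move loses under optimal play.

0, 1, 2, 7

Grundy values for subtraction set {3, 4, 8}:
k:     0  1  2  3  4  5  6  7  8  9 10 11
g(k):  0  0  0  1  1  1  2  0  2  3  1  3
The P-positions (g = 0) in 0..11 are 0, 1, 2, 7.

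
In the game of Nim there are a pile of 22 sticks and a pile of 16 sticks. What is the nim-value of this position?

6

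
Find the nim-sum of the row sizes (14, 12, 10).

8

Bitwise XOR of the heap sizes:
  1110  (14)
  1100  (12)
  1010  (10)
  ----
  1000  (8)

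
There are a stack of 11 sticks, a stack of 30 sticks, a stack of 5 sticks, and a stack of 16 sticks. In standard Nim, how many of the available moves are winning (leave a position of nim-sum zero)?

Nim-sum: 11 ^ 30 ^ 5 ^ 16 = 0.
The nim-sum is already 0, so every move leaves a nonzero nim-sum — there are no winning moves.

0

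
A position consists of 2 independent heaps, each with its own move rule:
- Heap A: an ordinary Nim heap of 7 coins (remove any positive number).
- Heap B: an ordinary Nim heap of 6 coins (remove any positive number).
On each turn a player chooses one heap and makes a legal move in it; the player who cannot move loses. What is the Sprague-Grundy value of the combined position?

1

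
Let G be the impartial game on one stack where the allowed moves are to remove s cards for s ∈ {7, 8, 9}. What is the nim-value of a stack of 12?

Grundy values for subtraction set {7, 8, 9}:
k:     0  1  2  3  4  5  6  7  8  9 10 11 12
g(k):  0  0  0  0  0  0  0  1  1  1  1  1  1
So g(12) = 1.

1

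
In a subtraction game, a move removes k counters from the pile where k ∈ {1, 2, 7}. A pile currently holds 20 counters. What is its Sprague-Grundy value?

2

Build the Grundy sequence with g(k) = mex{g(k−s) : s ∈ {1, 2, 7}, s ≤ k}:
k:     0  1  2  3  4  5  6  7  8  9 10 11 12 13 14 15 16 17 18 19 20
g(k):  0  1  2  0  1  2  0  1  2  0  1  2  0  1  2  0  1  2  0  1  2
So g(20) = 2.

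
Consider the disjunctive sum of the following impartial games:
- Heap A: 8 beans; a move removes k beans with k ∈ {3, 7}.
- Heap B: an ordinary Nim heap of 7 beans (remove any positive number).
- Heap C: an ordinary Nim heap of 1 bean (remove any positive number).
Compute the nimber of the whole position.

4

Build the Grundy sequence for heap A with g(k) = mex{g(k−s) : s ∈ {3, 7}, s ≤ k}:
k:     0  1  2  3  4  5  6  7  8
g(k):  0  0  0  1  1  1  0  2  2
So g(8) = 2.
Heap B is a plain Nim heap of size 7, so its Grundy value is 7.
Heap C is a plain Nim heap of size 1, so its Grundy value is 1.
By the Sprague-Grundy theorem, the Grundy value of a sum of independent games is the XOR of the component values.
Combined value = 2 XOR 7 XOR 1 = 4.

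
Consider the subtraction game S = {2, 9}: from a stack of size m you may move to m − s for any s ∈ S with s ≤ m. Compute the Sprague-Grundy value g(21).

1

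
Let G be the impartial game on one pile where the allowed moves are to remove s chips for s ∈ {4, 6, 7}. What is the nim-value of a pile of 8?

2

Grundy values for subtraction set {4, 6, 7}:
k:     0  1  2  3  4  5  6  7  8
g(k):  0  0  0  0  1  1  1  1  2
So g(8) = 2.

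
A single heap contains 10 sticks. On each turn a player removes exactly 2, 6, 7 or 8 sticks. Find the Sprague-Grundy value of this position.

3

Build the Grundy sequence with g(k) = mex{g(k−s) : s ∈ {2, 6, 7, 8}, s ≤ k}:
g(0) = mex{} = 0
g(1) = mex{} = 0
g(2) = mex{0} = 1
g(3) = mex{0} = 1
g(4) = mex{1} = 0
g(5) = mex{1} = 0
g(6) = mex{0} = 1
g(7) = mex{0} = 1
g(8) = mex{0,1} = 2
g(9) = mex{0,1} = 2
g(10) = mex{0,1,2} = 3
So g(10) = 3.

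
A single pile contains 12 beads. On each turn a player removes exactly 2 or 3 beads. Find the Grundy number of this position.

Grundy values for subtraction set {2, 3}:
k:     0  1  2  3  4  5  6  7  8  9 10 11 12
g(k):  0  0  1  1  2  0  0  1  1  2  0  0  1
So g(12) = 1.

1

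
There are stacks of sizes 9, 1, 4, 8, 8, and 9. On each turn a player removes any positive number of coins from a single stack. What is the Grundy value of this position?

Bitwise XOR of the heap sizes:
  1001  (9)
  0001  (1)
  0100  (4)
  1000  (8)
  1000  (8)
  1001  (9)
  ----
  0101  (5)

5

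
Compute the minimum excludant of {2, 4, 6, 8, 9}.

0 is not in the set, so the mex is 0.

0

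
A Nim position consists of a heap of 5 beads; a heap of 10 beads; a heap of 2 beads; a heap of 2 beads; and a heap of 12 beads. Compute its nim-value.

3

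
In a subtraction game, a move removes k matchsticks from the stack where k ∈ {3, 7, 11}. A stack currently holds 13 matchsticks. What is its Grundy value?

Build the Grundy sequence with g(k) = mex{g(k−s) : s ∈ {3, 7, 11}, s ≤ k}:
g(0) = mex{} = 0
g(1) = mex{} = 0
g(2) = mex{} = 0
g(3) = mex{0} = 1
g(4) = mex{0} = 1
g(5) = mex{0} = 1
g(6) = mex{1} = 0
g(7) = mex{0,1} = 2
g(8) = mex{0,1} = 2
g(9) = mex{0} = 1
g(10) = mex{1,2} = 0
g(11) = mex{0,1,2} = 3
g(12) = mex{0,1} = 2
g(13) = mex{0} = 1
So g(13) = 1.

1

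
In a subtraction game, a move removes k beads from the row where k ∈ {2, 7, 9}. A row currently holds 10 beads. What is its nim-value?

3

Grundy values for subtraction set {2, 7, 9}:
g(0) = mex{} = 0
g(1) = mex{} = 0
g(2) = mex{0} = 1
g(3) = mex{0} = 1
g(4) = mex{1} = 0
g(5) = mex{1} = 0
g(6) = mex{0} = 1
g(7) = mex{0} = 1
g(8) = mex{0,1} = 2
g(9) = mex{0,1} = 2
g(10) = mex{0,1,2} = 3
So g(10) = 3.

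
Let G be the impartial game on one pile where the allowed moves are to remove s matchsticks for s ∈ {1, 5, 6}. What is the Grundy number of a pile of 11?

0

Build the Grundy sequence with g(k) = mex{g(k−s) : s ∈ {1, 5, 6}, s ≤ k}:
k:     0  1  2  3  4  5  6  7  8  9 10 11
g(k):  0  1  0  1  0  1  2  3  2  3  2  0
So g(11) = 0.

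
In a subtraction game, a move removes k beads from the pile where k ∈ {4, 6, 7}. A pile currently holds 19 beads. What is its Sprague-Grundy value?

Grundy values for subtraction set {4, 6, 7}:
k:     0  1  2  3  4  5  6  7  8  9 10 11 12 13 14 15 16 17 18 19
g(k):  0  0  0  0  1  1  1  1  2  2  2  0  0  0  0  1  1  1  1  2
So g(19) = 2.

2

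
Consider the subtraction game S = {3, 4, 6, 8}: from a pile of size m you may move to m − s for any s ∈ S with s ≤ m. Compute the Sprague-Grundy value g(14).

Build the Grundy sequence with g(k) = mex{g(k−s) : s ∈ {3, 4, 6, 8}, s ≤ k}:
k:     0  1  2  3  4  5  6  7  8  9 10 11 12 13 14
g(k):  0  0  0  1  1  1  2  2  2  3  3  0  0  0  1
So g(14) = 1.

1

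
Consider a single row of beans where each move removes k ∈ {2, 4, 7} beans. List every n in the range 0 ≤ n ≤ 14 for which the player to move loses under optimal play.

Compute g(0), g(1), … for moves {2, 4, 7}:
g(0) = mex{} = 0
g(1) = mex{} = 0
g(2) = mex{0} = 1
g(3) = mex{0} = 1
g(4) = mex{0,1} = 2
g(5) = mex{0,1} = 2
g(6) = mex{1,2} = 0
g(7) = mex{0,1,2} = 3
g(8) = mex{0,2} = 1
g(9) = mex{1,2,3} = 0
g(10) = mex{0,1} = 2
g(11) = mex{0,2,3} = 1
g(12) = mex{1,2} = 0
g(13) = mex{0,1} = 2
g(14) = mex{0,2,3} = 1
The P-positions (g = 0) in 0..14 are 0, 1, 6, 9, 12.

0, 1, 6, 9, 12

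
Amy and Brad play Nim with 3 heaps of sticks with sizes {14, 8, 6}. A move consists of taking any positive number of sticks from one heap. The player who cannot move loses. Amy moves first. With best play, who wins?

Brad wins

Compute the nim-sum pairwise:
14 ⊕ 8 = 6
6 ⊕ 6 = 0
The nim-sum is 0, so this is a P-position: the player to move is in a losing position under optimal play; Amy is about to move from it and so loses — Brad wins.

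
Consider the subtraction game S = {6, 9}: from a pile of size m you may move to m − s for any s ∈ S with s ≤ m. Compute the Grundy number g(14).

Build the Grundy sequence with g(k) = mex{g(k−s) : s ∈ {6, 9}, s ≤ k}:
k:     0  1  2  3  4  5  6  7  8  9 10 11 12 13 14
g(k):  0  0  0  0  0  0  1  1  1  1  1  1  2  2  2
So g(14) = 2.

2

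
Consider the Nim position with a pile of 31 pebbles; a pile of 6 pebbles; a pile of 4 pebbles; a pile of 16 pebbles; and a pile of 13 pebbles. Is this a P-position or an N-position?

P-position

Compute the nim-sum pairwise:
31 XOR 6 = 25
25 XOR 4 = 29
29 XOR 16 = 13
13 XOR 13 = 0
The nim-sum is 0, so this is a P-position: the player to move is in a losing position under optimal play.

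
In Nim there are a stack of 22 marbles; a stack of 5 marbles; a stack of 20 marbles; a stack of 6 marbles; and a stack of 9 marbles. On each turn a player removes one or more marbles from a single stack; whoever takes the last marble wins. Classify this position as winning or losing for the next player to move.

Write each in binary and XOR column by column:
  10110  (22)
  00101  (5)
  10100  (20)
  00110  (6)
  01001  (9)
  -----
  01000  (8)
The nim-sum is 8 ≠ 0, so this is an N-position: the player to move can win.

Winning position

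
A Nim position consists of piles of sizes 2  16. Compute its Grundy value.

Nim-sum: 2 ⊕ 16 = 18.

18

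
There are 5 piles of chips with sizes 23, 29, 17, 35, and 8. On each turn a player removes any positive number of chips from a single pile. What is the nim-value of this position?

48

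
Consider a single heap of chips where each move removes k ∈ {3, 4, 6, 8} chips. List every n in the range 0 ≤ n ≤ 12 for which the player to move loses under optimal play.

0, 1, 2, 11, 12

Grundy values for subtraction set {3, 4, 6, 8}:
g(0) = mex{} = 0
g(1) = mex{} = 0
g(2) = mex{} = 0
g(3) = mex{0} = 1
g(4) = mex{0} = 1
g(5) = mex{0} = 1
g(6) = mex{0,1} = 2
g(7) = mex{0,1} = 2
g(8) = mex{0,1} = 2
g(9) = mex{0,1,2} = 3
g(10) = mex{0,1,2} = 3
g(11) = mex{1,2} = 0
g(12) = mex{1,2,3} = 0
The P-positions (g = 0) in 0..12 are 0, 1, 2, 11, 12.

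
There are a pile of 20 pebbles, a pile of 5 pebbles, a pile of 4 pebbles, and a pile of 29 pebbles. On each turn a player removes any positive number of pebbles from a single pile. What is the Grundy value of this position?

8

Compute the nim-sum pairwise:
20 ^ 5 = 17
17 ^ 4 = 21
21 ^ 29 = 8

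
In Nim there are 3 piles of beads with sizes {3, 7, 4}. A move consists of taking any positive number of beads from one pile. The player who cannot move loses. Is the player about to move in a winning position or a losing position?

Compute the nim-sum pairwise:
3 XOR 7 = 4
4 XOR 4 = 0
The nim-sum is 0, so this is a P-position: the player to move is in a losing position under optimal play.

Losing position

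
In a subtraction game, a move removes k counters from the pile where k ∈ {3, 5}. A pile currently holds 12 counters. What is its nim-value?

1

Grundy values for subtraction set {3, 5}:
k:     0  1  2  3  4  5  6  7  8  9 10 11 12
g(k):  0  0  0  1  1  1  2  2  0  0  0  1  1
So g(12) = 1.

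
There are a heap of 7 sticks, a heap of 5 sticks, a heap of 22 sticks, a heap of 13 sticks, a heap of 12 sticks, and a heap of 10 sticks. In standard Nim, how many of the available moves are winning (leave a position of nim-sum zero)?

In binary:
  00111  (7)
  00101  (5)
  10110  (22)
  01101  (13)
  01100  (12)
  01010  (10)
  -----
  11111  (31)
The overall nim-sum is X = 31. A heap of size p has a winning move iff p XOR X < p (reduce it to p XOR X).
  7: 7 XOR 31 = 24 ≥ 7 — no move.
  5: 5 XOR 31 = 26 ≥ 5 — no move.
  22: 22 XOR 31 = 9 < 22 — winning move (to 9).
  13: 13 XOR 31 = 18 ≥ 13 — no move.
  12: 12 XOR 31 = 19 ≥ 12 — no move.
  10: 10 XOR 31 = 21 ≥ 10 — no move.
That gives 1 winning move.

1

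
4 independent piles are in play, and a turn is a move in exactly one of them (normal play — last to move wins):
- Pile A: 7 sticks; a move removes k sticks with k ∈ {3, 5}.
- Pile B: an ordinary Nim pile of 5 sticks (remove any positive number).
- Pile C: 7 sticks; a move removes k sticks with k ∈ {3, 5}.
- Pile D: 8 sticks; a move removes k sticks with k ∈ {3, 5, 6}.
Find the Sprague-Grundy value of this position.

7

Grundy values for pile A (subtraction set {3, 5}):
k:     0  1  2  3  4  5  6  7
g(k):  0  0  0  1  1  1  2  2
So g(7) = 2.
Pile B is a plain Nim pile of size 5, so its Grundy value is 5.
Build the Grundy sequence for pile C with g(k) = mex{g(k−s) : s ∈ {3, 5}, s ≤ k}:
k:     0  1  2  3  4  5  6  7
g(k):  0  0  0  1  1  1  2  2
So g(7) = 2.
Build the Grundy sequence for pile D with g(k) = mex{g(k−s) : s ∈ {3, 5, 6}, s ≤ k}:
k:     0  1  2  3  4  5  6  7  8
g(k):  0  0  0  1  1  1  2  2  2
So g(8) = 2.
The value of a disjunctive sum is the nim-sum of the parts.
Combined value = 2 ⊕ 5 ⊕ 2 ⊕ 2 = 7.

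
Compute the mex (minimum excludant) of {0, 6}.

1

0 is in the set but 1 is not, so the mex is 1.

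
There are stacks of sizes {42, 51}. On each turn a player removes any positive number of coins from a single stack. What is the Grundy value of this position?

Bitwise XOR of the heap sizes:
  101010  (42)
  110011  (51)
  ------
  011001  (25)

25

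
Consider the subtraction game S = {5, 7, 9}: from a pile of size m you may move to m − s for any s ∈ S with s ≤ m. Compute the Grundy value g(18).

0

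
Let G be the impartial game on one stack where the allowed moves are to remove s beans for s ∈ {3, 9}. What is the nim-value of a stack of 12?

0

Build the Grundy sequence with g(k) = mex{g(k−s) : s ∈ {3, 9}, s ≤ k}:
k:     0  1  2  3  4  5  6  7  8  9 10 11 12
g(k):  0  0  0  1  1  1  0  0  0  1  1  1  0
So g(12) = 0.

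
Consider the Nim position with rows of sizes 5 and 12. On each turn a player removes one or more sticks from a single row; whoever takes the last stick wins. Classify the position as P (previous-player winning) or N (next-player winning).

N-position

Nim-sum: 5 ^ 12 = 9.
The nim-sum is 9 ≠ 0, so this is an N-position: the player to move can win.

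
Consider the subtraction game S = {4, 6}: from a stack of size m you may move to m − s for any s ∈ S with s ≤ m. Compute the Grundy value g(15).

1

Compute g(0), g(1), … for moves {4, 6}:
k:     0  1  2  3  4  5  6  7  8  9 10 11 12 13 14 15
g(k):  0  0  0  0  1  1  1  1  2  2  0  0  0  0  1  1
So g(15) = 1.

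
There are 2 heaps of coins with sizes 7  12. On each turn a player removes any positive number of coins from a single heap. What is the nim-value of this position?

Compute the nim-sum pairwise:
7 XOR 12 = 11

11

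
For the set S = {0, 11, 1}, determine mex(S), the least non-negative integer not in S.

The values 0, 1 are all present; 2 is the first non-negative integer missing from the set.

2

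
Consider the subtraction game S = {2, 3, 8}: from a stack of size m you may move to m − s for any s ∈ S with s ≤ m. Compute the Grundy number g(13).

Compute g(0), g(1), … for moves {2, 3, 8}:
g(0) = mex{} = 0
g(1) = mex{} = 0
g(2) = mex{0} = 1
g(3) = mex{0} = 1
g(4) = mex{0,1} = 2
g(5) = mex{1} = 0
g(6) = mex{1,2} = 0
g(7) = mex{0,2} = 1
g(8) = mex{0} = 1
g(9) = mex{0,1} = 2
g(10) = mex{1} = 0
g(11) = mex{1,2} = 0
g(12) = mex{0,2} = 1
g(13) = mex{0} = 1
So g(13) = 1.

1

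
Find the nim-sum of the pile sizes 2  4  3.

5

Nim-sum: 2 XOR 4 XOR 3 = 5.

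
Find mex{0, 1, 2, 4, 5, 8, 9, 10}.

The values 0, 1, 2 are all present; 3 is the first non-negative integer missing from the set.

3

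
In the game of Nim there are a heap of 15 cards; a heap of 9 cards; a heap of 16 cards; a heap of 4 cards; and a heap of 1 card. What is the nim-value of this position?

Bitwise XOR of the heap sizes:
  01111  (15)
  01001  (9)
  10000  (16)
  00100  (4)
  00001  (1)
  -----
  10011  (19)

19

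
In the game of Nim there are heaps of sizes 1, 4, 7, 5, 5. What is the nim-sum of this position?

Bitwise XOR of the heap sizes:
  001  (1)
  100  (4)
  111  (7)
  101  (5)
  101  (5)
  ---
  010  (2)

2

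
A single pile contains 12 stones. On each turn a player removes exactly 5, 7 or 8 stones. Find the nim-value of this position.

Build the Grundy sequence with g(k) = mex{g(k−s) : s ∈ {5, 7, 8}, s ≤ k}:
g(0) = mex{} = 0
g(1) = mex{} = 0
g(2) = mex{} = 0
g(3) = mex{} = 0
g(4) = mex{} = 0
g(5) = mex{0} = 1
g(6) = mex{0} = 1
g(7) = mex{0} = 1
g(8) = mex{0} = 1
g(9) = mex{0} = 1
g(10) = mex{0,1} = 2
g(11) = mex{0,1} = 2
g(12) = mex{0,1} = 2
So g(12) = 2.

2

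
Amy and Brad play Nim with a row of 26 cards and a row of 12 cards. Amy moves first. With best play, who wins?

Amy wins

Nim-sum: 26 ^ 12 = 22.
The nim-sum is 22 ≠ 0, so this is an N-position: the player to move can win; Amy has a winning move.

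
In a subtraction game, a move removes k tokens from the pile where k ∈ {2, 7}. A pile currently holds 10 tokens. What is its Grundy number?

Grundy values for subtraction set {2, 7}:
g(0) = mex{} = 0
g(1) = mex{} = 0
g(2) = mex{0} = 1
g(3) = mex{0} = 1
g(4) = mex{1} = 0
g(5) = mex{1} = 0
g(6) = mex{0} = 1
g(7) = mex{0} = 1
g(8) = mex{0,1} = 2
g(9) = mex{1} = 0
g(10) = mex{1,2} = 0
So g(10) = 0.

0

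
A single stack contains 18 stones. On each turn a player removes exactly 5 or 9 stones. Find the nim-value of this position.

Grundy values for subtraction set {5, 9}:
k:     0  1  2  3  4  5  6  7  8  9 10 11 12 13 14 15 16 17 18
g(k):  0  0  0  0  0  1  1  1  1  1  2  2  2  2  0  0  0  0  0
So g(18) = 0.

0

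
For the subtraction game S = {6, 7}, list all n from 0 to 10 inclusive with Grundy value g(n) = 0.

Grundy values for subtraction set {6, 7}:
k:     0  1  2  3  4  5  6  7  8  9 10
g(k):  0  0  0  0  0  0  1  1  1  1  1
The P-positions (g = 0) in 0..10 are 0, 1, 2, 3, 4, 5.

0, 1, 2, 3, 4, 5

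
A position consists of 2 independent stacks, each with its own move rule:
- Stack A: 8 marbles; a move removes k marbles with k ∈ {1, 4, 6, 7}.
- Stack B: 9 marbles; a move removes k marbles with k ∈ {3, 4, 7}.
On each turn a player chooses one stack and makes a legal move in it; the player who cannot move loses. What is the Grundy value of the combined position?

0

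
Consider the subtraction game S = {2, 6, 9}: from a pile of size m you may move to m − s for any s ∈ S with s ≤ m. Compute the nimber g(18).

1

Grundy values for subtraction set {2, 6, 9}:
k:     0  1  2  3  4  5  6  7  8  9 10 11 12 13 14 15 16 17 18
g(k):  0  0  1  1  0  0  1  1  0  2  1  3  0  2  1  0  0  1  1
So g(18) = 1.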